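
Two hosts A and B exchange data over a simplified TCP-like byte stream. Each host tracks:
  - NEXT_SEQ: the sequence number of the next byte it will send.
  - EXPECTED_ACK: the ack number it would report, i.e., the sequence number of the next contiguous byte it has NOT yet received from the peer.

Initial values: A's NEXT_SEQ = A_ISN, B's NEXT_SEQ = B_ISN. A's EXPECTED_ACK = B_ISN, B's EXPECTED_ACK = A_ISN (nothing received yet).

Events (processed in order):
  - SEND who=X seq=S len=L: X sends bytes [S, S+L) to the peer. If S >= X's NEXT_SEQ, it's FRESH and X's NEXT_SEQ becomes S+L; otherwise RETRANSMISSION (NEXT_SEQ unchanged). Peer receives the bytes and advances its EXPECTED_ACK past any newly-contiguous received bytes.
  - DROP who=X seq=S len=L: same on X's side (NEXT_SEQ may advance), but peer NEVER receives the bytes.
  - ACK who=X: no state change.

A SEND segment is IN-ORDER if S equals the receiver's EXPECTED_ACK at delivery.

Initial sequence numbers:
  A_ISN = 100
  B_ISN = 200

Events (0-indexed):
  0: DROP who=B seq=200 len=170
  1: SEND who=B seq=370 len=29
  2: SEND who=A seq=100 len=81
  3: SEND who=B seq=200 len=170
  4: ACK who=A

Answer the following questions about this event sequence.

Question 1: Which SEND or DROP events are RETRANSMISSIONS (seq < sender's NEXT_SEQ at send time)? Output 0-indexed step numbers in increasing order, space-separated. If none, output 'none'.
Answer: 3

Derivation:
Step 0: DROP seq=200 -> fresh
Step 1: SEND seq=370 -> fresh
Step 2: SEND seq=100 -> fresh
Step 3: SEND seq=200 -> retransmit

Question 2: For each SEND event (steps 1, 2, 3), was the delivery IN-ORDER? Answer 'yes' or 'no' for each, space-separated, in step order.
Step 1: SEND seq=370 -> out-of-order
Step 2: SEND seq=100 -> in-order
Step 3: SEND seq=200 -> in-order

Answer: no yes yes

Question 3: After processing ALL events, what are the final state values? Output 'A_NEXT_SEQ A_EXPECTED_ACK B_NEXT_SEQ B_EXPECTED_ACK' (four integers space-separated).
After event 0: A_seq=100 A_ack=200 B_seq=370 B_ack=100
After event 1: A_seq=100 A_ack=200 B_seq=399 B_ack=100
After event 2: A_seq=181 A_ack=200 B_seq=399 B_ack=181
After event 3: A_seq=181 A_ack=399 B_seq=399 B_ack=181
After event 4: A_seq=181 A_ack=399 B_seq=399 B_ack=181

Answer: 181 399 399 181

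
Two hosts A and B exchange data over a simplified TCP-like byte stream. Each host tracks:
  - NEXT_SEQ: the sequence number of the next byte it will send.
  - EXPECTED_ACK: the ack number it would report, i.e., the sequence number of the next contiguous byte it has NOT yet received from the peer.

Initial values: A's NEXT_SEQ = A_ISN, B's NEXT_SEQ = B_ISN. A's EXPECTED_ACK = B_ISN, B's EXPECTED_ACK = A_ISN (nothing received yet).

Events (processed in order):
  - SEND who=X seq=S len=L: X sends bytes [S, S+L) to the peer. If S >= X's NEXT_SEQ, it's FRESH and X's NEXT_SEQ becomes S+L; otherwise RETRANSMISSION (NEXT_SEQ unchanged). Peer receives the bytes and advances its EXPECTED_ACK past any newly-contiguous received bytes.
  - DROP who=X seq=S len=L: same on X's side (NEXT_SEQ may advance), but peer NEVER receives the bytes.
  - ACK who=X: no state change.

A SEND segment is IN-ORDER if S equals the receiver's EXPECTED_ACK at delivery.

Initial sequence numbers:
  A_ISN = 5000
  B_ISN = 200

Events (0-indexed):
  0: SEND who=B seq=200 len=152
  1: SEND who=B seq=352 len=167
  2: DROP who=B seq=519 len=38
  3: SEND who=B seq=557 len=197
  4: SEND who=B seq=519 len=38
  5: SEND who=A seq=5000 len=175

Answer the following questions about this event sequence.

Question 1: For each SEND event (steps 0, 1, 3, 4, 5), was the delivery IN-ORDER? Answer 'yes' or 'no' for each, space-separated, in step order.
Answer: yes yes no yes yes

Derivation:
Step 0: SEND seq=200 -> in-order
Step 1: SEND seq=352 -> in-order
Step 3: SEND seq=557 -> out-of-order
Step 4: SEND seq=519 -> in-order
Step 5: SEND seq=5000 -> in-order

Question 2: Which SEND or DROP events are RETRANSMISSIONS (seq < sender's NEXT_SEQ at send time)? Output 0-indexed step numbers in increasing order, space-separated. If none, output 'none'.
Step 0: SEND seq=200 -> fresh
Step 1: SEND seq=352 -> fresh
Step 2: DROP seq=519 -> fresh
Step 3: SEND seq=557 -> fresh
Step 4: SEND seq=519 -> retransmit
Step 5: SEND seq=5000 -> fresh

Answer: 4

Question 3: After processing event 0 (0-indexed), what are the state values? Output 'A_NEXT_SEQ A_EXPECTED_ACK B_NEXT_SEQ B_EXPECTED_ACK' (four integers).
After event 0: A_seq=5000 A_ack=352 B_seq=352 B_ack=5000

5000 352 352 5000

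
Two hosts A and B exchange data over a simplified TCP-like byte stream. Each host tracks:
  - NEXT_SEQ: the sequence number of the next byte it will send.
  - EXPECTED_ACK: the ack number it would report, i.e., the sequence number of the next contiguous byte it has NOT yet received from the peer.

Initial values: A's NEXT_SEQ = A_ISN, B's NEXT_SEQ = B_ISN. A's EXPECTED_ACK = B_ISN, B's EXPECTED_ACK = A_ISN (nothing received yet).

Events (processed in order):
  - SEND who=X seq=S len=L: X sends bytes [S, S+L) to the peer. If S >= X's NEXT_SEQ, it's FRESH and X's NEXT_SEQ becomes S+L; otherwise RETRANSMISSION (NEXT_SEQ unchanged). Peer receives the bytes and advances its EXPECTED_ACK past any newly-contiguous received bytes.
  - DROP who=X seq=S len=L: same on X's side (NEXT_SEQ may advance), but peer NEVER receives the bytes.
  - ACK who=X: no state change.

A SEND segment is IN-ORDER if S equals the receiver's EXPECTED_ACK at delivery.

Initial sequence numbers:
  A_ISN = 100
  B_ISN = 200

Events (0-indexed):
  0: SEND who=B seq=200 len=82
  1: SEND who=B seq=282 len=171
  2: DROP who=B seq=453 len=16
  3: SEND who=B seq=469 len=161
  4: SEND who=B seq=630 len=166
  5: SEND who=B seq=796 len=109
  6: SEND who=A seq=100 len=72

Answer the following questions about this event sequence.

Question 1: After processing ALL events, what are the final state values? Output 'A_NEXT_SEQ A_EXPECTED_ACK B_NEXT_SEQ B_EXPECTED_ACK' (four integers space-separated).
After event 0: A_seq=100 A_ack=282 B_seq=282 B_ack=100
After event 1: A_seq=100 A_ack=453 B_seq=453 B_ack=100
After event 2: A_seq=100 A_ack=453 B_seq=469 B_ack=100
After event 3: A_seq=100 A_ack=453 B_seq=630 B_ack=100
After event 4: A_seq=100 A_ack=453 B_seq=796 B_ack=100
After event 5: A_seq=100 A_ack=453 B_seq=905 B_ack=100
After event 6: A_seq=172 A_ack=453 B_seq=905 B_ack=172

Answer: 172 453 905 172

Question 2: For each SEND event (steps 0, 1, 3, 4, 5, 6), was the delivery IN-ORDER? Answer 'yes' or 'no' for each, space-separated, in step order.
Step 0: SEND seq=200 -> in-order
Step 1: SEND seq=282 -> in-order
Step 3: SEND seq=469 -> out-of-order
Step 4: SEND seq=630 -> out-of-order
Step 5: SEND seq=796 -> out-of-order
Step 6: SEND seq=100 -> in-order

Answer: yes yes no no no yes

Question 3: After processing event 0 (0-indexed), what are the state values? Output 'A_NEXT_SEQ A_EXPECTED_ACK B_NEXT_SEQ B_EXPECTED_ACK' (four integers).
After event 0: A_seq=100 A_ack=282 B_seq=282 B_ack=100

100 282 282 100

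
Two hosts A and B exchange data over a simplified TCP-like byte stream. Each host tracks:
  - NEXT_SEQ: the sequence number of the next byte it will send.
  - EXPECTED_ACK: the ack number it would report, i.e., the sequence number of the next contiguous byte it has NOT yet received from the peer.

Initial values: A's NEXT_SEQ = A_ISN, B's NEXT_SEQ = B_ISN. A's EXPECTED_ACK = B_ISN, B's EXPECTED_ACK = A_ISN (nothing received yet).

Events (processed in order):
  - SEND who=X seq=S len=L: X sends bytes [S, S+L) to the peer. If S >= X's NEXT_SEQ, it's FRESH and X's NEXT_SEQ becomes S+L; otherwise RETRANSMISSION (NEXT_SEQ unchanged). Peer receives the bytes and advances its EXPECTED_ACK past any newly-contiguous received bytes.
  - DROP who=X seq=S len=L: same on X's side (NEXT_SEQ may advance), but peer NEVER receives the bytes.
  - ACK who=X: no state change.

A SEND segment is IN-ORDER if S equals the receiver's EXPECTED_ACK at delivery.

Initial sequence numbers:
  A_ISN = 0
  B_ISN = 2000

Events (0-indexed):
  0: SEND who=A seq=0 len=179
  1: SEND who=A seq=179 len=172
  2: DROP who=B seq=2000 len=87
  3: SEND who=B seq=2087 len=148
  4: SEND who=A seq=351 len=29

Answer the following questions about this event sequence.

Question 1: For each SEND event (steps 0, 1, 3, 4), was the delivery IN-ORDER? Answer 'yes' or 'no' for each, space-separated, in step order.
Answer: yes yes no yes

Derivation:
Step 0: SEND seq=0 -> in-order
Step 1: SEND seq=179 -> in-order
Step 3: SEND seq=2087 -> out-of-order
Step 4: SEND seq=351 -> in-order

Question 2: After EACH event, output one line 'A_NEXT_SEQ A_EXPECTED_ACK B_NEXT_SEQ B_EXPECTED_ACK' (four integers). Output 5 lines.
179 2000 2000 179
351 2000 2000 351
351 2000 2087 351
351 2000 2235 351
380 2000 2235 380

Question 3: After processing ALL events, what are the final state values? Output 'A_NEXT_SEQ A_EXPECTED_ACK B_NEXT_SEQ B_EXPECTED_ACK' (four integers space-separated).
After event 0: A_seq=179 A_ack=2000 B_seq=2000 B_ack=179
After event 1: A_seq=351 A_ack=2000 B_seq=2000 B_ack=351
After event 2: A_seq=351 A_ack=2000 B_seq=2087 B_ack=351
After event 3: A_seq=351 A_ack=2000 B_seq=2235 B_ack=351
After event 4: A_seq=380 A_ack=2000 B_seq=2235 B_ack=380

Answer: 380 2000 2235 380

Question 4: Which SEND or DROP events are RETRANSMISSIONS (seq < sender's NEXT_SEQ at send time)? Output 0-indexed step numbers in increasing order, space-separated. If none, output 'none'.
Step 0: SEND seq=0 -> fresh
Step 1: SEND seq=179 -> fresh
Step 2: DROP seq=2000 -> fresh
Step 3: SEND seq=2087 -> fresh
Step 4: SEND seq=351 -> fresh

Answer: none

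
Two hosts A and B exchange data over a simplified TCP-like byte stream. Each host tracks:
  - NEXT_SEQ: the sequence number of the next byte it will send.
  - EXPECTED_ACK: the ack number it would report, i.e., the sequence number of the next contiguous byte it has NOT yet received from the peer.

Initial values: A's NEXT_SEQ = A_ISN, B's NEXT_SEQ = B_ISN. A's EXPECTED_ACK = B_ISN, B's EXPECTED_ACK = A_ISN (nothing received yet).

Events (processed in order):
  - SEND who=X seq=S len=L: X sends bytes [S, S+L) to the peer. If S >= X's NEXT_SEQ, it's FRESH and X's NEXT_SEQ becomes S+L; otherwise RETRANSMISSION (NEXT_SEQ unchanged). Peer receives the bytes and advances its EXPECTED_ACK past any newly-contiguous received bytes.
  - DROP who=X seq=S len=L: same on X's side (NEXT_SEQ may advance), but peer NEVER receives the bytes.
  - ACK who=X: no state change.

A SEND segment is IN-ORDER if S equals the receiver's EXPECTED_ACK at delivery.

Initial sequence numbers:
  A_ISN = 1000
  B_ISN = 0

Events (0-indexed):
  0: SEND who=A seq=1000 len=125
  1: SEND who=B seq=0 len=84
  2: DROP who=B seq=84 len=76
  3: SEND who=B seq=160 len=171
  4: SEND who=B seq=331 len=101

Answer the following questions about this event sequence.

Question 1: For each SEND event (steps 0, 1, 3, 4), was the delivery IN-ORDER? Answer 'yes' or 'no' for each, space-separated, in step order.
Answer: yes yes no no

Derivation:
Step 0: SEND seq=1000 -> in-order
Step 1: SEND seq=0 -> in-order
Step 3: SEND seq=160 -> out-of-order
Step 4: SEND seq=331 -> out-of-order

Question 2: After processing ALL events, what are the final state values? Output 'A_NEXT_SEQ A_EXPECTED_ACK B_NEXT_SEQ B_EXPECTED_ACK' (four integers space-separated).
Answer: 1125 84 432 1125

Derivation:
After event 0: A_seq=1125 A_ack=0 B_seq=0 B_ack=1125
After event 1: A_seq=1125 A_ack=84 B_seq=84 B_ack=1125
After event 2: A_seq=1125 A_ack=84 B_seq=160 B_ack=1125
After event 3: A_seq=1125 A_ack=84 B_seq=331 B_ack=1125
After event 4: A_seq=1125 A_ack=84 B_seq=432 B_ack=1125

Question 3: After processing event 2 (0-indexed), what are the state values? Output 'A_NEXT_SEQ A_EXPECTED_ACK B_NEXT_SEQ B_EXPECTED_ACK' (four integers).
After event 0: A_seq=1125 A_ack=0 B_seq=0 B_ack=1125
After event 1: A_seq=1125 A_ack=84 B_seq=84 B_ack=1125
After event 2: A_seq=1125 A_ack=84 B_seq=160 B_ack=1125

1125 84 160 1125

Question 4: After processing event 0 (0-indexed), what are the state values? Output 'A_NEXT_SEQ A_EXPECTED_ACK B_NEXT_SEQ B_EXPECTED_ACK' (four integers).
After event 0: A_seq=1125 A_ack=0 B_seq=0 B_ack=1125

1125 0 0 1125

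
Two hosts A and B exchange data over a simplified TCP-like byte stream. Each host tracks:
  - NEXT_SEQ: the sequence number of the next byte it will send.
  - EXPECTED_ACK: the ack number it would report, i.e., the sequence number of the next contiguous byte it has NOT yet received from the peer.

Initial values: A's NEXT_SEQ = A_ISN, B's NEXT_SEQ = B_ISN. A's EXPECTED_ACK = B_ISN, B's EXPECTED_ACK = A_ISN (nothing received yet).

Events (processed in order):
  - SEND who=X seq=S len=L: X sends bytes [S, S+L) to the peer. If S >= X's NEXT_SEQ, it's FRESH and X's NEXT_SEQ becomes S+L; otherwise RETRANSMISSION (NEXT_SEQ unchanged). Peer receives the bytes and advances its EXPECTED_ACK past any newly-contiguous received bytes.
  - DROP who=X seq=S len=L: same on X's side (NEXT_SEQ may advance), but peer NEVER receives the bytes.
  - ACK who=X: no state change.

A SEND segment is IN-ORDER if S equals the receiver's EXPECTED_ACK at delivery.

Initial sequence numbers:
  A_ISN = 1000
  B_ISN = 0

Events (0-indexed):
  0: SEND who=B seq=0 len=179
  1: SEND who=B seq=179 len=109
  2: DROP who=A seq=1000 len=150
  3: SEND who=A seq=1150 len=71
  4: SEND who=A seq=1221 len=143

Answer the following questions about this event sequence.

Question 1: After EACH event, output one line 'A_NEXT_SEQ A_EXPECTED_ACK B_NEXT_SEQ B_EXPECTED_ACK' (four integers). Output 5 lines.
1000 179 179 1000
1000 288 288 1000
1150 288 288 1000
1221 288 288 1000
1364 288 288 1000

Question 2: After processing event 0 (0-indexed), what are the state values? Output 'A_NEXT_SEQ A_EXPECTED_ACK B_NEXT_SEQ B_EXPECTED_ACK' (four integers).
After event 0: A_seq=1000 A_ack=179 B_seq=179 B_ack=1000

1000 179 179 1000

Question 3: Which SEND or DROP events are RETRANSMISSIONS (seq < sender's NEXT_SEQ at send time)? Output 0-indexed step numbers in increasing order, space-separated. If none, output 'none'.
Answer: none

Derivation:
Step 0: SEND seq=0 -> fresh
Step 1: SEND seq=179 -> fresh
Step 2: DROP seq=1000 -> fresh
Step 3: SEND seq=1150 -> fresh
Step 4: SEND seq=1221 -> fresh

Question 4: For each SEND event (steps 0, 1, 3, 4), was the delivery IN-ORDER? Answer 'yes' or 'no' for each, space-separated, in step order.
Step 0: SEND seq=0 -> in-order
Step 1: SEND seq=179 -> in-order
Step 3: SEND seq=1150 -> out-of-order
Step 4: SEND seq=1221 -> out-of-order

Answer: yes yes no no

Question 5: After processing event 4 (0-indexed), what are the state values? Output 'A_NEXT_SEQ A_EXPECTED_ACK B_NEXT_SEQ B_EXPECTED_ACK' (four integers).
After event 0: A_seq=1000 A_ack=179 B_seq=179 B_ack=1000
After event 1: A_seq=1000 A_ack=288 B_seq=288 B_ack=1000
After event 2: A_seq=1150 A_ack=288 B_seq=288 B_ack=1000
After event 3: A_seq=1221 A_ack=288 B_seq=288 B_ack=1000
After event 4: A_seq=1364 A_ack=288 B_seq=288 B_ack=1000

1364 288 288 1000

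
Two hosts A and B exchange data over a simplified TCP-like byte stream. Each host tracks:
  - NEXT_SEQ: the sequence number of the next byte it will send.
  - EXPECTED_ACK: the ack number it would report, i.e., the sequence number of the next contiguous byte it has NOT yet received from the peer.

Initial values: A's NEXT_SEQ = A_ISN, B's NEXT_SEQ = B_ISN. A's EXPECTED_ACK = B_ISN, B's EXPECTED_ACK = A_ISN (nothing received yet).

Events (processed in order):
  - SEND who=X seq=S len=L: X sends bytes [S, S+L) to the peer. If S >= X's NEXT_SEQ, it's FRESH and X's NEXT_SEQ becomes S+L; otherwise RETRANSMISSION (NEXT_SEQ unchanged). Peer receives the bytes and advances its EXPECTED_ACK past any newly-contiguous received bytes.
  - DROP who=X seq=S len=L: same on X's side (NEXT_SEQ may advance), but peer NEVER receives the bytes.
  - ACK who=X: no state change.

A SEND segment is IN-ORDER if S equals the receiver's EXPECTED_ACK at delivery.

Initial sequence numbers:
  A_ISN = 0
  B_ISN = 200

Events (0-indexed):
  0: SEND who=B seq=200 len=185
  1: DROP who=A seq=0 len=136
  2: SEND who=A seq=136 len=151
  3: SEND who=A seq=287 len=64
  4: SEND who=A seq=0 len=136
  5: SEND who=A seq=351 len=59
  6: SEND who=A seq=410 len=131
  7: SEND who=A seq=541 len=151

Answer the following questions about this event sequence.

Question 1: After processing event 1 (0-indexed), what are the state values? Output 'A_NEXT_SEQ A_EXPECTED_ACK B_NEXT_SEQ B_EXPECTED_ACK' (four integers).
After event 0: A_seq=0 A_ack=385 B_seq=385 B_ack=0
After event 1: A_seq=136 A_ack=385 B_seq=385 B_ack=0

136 385 385 0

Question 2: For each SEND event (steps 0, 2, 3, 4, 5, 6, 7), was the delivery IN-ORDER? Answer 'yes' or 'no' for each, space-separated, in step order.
Answer: yes no no yes yes yes yes

Derivation:
Step 0: SEND seq=200 -> in-order
Step 2: SEND seq=136 -> out-of-order
Step 3: SEND seq=287 -> out-of-order
Step 4: SEND seq=0 -> in-order
Step 5: SEND seq=351 -> in-order
Step 6: SEND seq=410 -> in-order
Step 7: SEND seq=541 -> in-order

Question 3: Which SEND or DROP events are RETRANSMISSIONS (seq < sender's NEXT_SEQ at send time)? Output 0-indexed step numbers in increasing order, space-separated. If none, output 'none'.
Answer: 4

Derivation:
Step 0: SEND seq=200 -> fresh
Step 1: DROP seq=0 -> fresh
Step 2: SEND seq=136 -> fresh
Step 3: SEND seq=287 -> fresh
Step 4: SEND seq=0 -> retransmit
Step 5: SEND seq=351 -> fresh
Step 6: SEND seq=410 -> fresh
Step 7: SEND seq=541 -> fresh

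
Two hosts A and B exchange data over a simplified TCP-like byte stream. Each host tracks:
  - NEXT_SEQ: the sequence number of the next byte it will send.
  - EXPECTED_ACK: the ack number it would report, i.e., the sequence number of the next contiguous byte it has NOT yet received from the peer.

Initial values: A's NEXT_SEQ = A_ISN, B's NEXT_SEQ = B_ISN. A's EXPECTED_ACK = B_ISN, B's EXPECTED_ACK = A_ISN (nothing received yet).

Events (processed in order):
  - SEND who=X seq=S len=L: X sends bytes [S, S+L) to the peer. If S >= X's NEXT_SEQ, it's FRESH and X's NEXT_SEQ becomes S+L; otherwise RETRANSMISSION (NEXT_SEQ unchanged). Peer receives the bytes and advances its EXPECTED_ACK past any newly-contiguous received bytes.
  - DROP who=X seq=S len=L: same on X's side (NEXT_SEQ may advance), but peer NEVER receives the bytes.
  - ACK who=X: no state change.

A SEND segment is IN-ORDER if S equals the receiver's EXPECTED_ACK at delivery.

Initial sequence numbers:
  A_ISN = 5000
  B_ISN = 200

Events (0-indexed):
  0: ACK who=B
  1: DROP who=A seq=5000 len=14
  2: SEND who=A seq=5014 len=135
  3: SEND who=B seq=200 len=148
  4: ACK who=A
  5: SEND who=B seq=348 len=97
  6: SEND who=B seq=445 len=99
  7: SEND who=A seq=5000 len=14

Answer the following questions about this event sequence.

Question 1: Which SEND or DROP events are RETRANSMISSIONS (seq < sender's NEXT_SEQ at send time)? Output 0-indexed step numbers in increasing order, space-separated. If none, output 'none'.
Answer: 7

Derivation:
Step 1: DROP seq=5000 -> fresh
Step 2: SEND seq=5014 -> fresh
Step 3: SEND seq=200 -> fresh
Step 5: SEND seq=348 -> fresh
Step 6: SEND seq=445 -> fresh
Step 7: SEND seq=5000 -> retransmit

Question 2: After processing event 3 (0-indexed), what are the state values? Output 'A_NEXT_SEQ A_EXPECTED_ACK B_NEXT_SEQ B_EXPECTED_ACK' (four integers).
After event 0: A_seq=5000 A_ack=200 B_seq=200 B_ack=5000
After event 1: A_seq=5014 A_ack=200 B_seq=200 B_ack=5000
After event 2: A_seq=5149 A_ack=200 B_seq=200 B_ack=5000
After event 3: A_seq=5149 A_ack=348 B_seq=348 B_ack=5000

5149 348 348 5000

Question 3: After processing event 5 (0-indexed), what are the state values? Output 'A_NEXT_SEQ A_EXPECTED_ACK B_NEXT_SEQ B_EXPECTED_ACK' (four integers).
After event 0: A_seq=5000 A_ack=200 B_seq=200 B_ack=5000
After event 1: A_seq=5014 A_ack=200 B_seq=200 B_ack=5000
After event 2: A_seq=5149 A_ack=200 B_seq=200 B_ack=5000
After event 3: A_seq=5149 A_ack=348 B_seq=348 B_ack=5000
After event 4: A_seq=5149 A_ack=348 B_seq=348 B_ack=5000
After event 5: A_seq=5149 A_ack=445 B_seq=445 B_ack=5000

5149 445 445 5000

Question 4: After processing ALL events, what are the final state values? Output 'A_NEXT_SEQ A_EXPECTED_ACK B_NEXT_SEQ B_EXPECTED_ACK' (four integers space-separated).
Answer: 5149 544 544 5149

Derivation:
After event 0: A_seq=5000 A_ack=200 B_seq=200 B_ack=5000
After event 1: A_seq=5014 A_ack=200 B_seq=200 B_ack=5000
After event 2: A_seq=5149 A_ack=200 B_seq=200 B_ack=5000
After event 3: A_seq=5149 A_ack=348 B_seq=348 B_ack=5000
After event 4: A_seq=5149 A_ack=348 B_seq=348 B_ack=5000
After event 5: A_seq=5149 A_ack=445 B_seq=445 B_ack=5000
After event 6: A_seq=5149 A_ack=544 B_seq=544 B_ack=5000
After event 7: A_seq=5149 A_ack=544 B_seq=544 B_ack=5149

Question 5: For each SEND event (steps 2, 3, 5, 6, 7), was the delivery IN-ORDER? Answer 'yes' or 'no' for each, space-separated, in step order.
Step 2: SEND seq=5014 -> out-of-order
Step 3: SEND seq=200 -> in-order
Step 5: SEND seq=348 -> in-order
Step 6: SEND seq=445 -> in-order
Step 7: SEND seq=5000 -> in-order

Answer: no yes yes yes yes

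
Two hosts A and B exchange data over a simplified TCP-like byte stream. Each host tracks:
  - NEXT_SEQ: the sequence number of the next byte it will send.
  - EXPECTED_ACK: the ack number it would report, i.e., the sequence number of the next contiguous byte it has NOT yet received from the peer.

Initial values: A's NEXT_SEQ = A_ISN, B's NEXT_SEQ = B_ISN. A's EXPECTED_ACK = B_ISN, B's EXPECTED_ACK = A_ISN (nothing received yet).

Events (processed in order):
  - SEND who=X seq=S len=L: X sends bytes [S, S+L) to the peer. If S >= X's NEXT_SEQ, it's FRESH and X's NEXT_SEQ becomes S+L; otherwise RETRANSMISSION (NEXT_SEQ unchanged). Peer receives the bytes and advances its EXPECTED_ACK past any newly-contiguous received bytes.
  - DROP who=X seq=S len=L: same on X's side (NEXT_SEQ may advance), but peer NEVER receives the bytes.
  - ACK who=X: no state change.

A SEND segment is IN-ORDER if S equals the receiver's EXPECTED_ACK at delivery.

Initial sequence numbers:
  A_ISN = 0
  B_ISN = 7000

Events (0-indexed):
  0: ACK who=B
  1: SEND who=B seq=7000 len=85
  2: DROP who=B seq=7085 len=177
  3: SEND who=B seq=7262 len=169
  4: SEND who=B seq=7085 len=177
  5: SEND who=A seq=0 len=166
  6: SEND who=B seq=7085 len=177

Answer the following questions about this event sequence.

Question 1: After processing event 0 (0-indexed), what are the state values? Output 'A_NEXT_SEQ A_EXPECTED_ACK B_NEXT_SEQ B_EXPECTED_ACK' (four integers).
After event 0: A_seq=0 A_ack=7000 B_seq=7000 B_ack=0

0 7000 7000 0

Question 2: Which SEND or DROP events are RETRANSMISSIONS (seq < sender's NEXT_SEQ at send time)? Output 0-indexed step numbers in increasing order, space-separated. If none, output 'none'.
Step 1: SEND seq=7000 -> fresh
Step 2: DROP seq=7085 -> fresh
Step 3: SEND seq=7262 -> fresh
Step 4: SEND seq=7085 -> retransmit
Step 5: SEND seq=0 -> fresh
Step 6: SEND seq=7085 -> retransmit

Answer: 4 6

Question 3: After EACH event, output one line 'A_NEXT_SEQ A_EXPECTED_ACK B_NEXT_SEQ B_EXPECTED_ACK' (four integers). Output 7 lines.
0 7000 7000 0
0 7085 7085 0
0 7085 7262 0
0 7085 7431 0
0 7431 7431 0
166 7431 7431 166
166 7431 7431 166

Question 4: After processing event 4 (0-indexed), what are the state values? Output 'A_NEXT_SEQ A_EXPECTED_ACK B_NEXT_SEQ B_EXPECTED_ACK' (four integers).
After event 0: A_seq=0 A_ack=7000 B_seq=7000 B_ack=0
After event 1: A_seq=0 A_ack=7085 B_seq=7085 B_ack=0
After event 2: A_seq=0 A_ack=7085 B_seq=7262 B_ack=0
After event 3: A_seq=0 A_ack=7085 B_seq=7431 B_ack=0
After event 4: A_seq=0 A_ack=7431 B_seq=7431 B_ack=0

0 7431 7431 0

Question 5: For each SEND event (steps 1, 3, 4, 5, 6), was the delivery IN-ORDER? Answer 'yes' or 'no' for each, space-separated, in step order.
Step 1: SEND seq=7000 -> in-order
Step 3: SEND seq=7262 -> out-of-order
Step 4: SEND seq=7085 -> in-order
Step 5: SEND seq=0 -> in-order
Step 6: SEND seq=7085 -> out-of-order

Answer: yes no yes yes no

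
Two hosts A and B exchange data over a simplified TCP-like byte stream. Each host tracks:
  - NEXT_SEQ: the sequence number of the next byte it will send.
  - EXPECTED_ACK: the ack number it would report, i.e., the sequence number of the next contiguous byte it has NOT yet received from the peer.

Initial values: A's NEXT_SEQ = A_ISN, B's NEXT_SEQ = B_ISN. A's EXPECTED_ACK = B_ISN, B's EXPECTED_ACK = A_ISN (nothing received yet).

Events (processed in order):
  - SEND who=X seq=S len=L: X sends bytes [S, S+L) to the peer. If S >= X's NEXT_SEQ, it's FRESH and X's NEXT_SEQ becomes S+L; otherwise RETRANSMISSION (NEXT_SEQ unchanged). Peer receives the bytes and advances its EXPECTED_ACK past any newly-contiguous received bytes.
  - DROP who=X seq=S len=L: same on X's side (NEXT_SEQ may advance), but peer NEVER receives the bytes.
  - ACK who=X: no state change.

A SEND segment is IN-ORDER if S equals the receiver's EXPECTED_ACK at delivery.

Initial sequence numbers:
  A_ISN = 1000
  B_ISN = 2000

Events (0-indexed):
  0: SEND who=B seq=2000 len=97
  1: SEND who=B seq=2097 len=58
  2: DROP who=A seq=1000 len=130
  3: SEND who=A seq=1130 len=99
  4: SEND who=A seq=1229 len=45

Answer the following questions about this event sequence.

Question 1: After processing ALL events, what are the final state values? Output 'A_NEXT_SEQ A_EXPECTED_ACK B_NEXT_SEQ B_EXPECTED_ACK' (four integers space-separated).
Answer: 1274 2155 2155 1000

Derivation:
After event 0: A_seq=1000 A_ack=2097 B_seq=2097 B_ack=1000
After event 1: A_seq=1000 A_ack=2155 B_seq=2155 B_ack=1000
After event 2: A_seq=1130 A_ack=2155 B_seq=2155 B_ack=1000
After event 3: A_seq=1229 A_ack=2155 B_seq=2155 B_ack=1000
After event 4: A_seq=1274 A_ack=2155 B_seq=2155 B_ack=1000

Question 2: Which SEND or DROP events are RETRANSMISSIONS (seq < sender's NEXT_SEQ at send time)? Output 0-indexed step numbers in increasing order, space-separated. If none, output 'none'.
Answer: none

Derivation:
Step 0: SEND seq=2000 -> fresh
Step 1: SEND seq=2097 -> fresh
Step 2: DROP seq=1000 -> fresh
Step 3: SEND seq=1130 -> fresh
Step 4: SEND seq=1229 -> fresh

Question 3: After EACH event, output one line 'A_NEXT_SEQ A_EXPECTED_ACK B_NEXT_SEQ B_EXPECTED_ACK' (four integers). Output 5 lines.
1000 2097 2097 1000
1000 2155 2155 1000
1130 2155 2155 1000
1229 2155 2155 1000
1274 2155 2155 1000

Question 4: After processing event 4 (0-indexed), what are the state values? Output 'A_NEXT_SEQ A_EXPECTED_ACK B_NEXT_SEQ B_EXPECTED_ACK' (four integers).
After event 0: A_seq=1000 A_ack=2097 B_seq=2097 B_ack=1000
After event 1: A_seq=1000 A_ack=2155 B_seq=2155 B_ack=1000
After event 2: A_seq=1130 A_ack=2155 B_seq=2155 B_ack=1000
After event 3: A_seq=1229 A_ack=2155 B_seq=2155 B_ack=1000
After event 4: A_seq=1274 A_ack=2155 B_seq=2155 B_ack=1000

1274 2155 2155 1000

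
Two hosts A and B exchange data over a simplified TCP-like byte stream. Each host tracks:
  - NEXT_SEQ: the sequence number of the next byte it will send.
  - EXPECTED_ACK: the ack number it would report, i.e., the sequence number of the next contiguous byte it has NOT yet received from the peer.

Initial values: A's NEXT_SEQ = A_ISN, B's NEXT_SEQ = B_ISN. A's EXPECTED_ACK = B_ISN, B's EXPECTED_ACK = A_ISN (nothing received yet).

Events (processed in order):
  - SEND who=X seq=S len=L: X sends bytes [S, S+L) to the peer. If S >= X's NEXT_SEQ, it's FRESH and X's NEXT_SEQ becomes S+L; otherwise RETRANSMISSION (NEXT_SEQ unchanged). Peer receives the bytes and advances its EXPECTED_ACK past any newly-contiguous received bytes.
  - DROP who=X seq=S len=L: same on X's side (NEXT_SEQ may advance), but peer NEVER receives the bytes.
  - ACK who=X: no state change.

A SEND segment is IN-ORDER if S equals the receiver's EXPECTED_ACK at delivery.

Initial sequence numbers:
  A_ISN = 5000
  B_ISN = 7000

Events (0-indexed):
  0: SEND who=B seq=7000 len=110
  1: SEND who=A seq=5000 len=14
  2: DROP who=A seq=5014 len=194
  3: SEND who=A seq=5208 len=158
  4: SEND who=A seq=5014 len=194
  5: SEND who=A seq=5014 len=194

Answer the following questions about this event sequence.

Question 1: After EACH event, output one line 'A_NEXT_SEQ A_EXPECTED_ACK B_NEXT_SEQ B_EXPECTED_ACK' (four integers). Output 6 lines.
5000 7110 7110 5000
5014 7110 7110 5014
5208 7110 7110 5014
5366 7110 7110 5014
5366 7110 7110 5366
5366 7110 7110 5366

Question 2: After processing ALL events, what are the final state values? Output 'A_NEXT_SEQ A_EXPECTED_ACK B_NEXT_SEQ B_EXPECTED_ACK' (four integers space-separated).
Answer: 5366 7110 7110 5366

Derivation:
After event 0: A_seq=5000 A_ack=7110 B_seq=7110 B_ack=5000
After event 1: A_seq=5014 A_ack=7110 B_seq=7110 B_ack=5014
After event 2: A_seq=5208 A_ack=7110 B_seq=7110 B_ack=5014
After event 3: A_seq=5366 A_ack=7110 B_seq=7110 B_ack=5014
After event 4: A_seq=5366 A_ack=7110 B_seq=7110 B_ack=5366
After event 5: A_seq=5366 A_ack=7110 B_seq=7110 B_ack=5366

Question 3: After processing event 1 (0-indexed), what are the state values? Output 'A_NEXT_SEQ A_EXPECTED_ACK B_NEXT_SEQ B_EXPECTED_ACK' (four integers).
After event 0: A_seq=5000 A_ack=7110 B_seq=7110 B_ack=5000
After event 1: A_seq=5014 A_ack=7110 B_seq=7110 B_ack=5014

5014 7110 7110 5014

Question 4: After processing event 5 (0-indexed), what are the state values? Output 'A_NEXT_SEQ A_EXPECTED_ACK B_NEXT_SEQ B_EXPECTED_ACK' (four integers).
After event 0: A_seq=5000 A_ack=7110 B_seq=7110 B_ack=5000
After event 1: A_seq=5014 A_ack=7110 B_seq=7110 B_ack=5014
After event 2: A_seq=5208 A_ack=7110 B_seq=7110 B_ack=5014
After event 3: A_seq=5366 A_ack=7110 B_seq=7110 B_ack=5014
After event 4: A_seq=5366 A_ack=7110 B_seq=7110 B_ack=5366
After event 5: A_seq=5366 A_ack=7110 B_seq=7110 B_ack=5366

5366 7110 7110 5366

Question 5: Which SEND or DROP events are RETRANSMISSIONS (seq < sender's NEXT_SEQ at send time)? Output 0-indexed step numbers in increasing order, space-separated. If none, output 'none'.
Step 0: SEND seq=7000 -> fresh
Step 1: SEND seq=5000 -> fresh
Step 2: DROP seq=5014 -> fresh
Step 3: SEND seq=5208 -> fresh
Step 4: SEND seq=5014 -> retransmit
Step 5: SEND seq=5014 -> retransmit

Answer: 4 5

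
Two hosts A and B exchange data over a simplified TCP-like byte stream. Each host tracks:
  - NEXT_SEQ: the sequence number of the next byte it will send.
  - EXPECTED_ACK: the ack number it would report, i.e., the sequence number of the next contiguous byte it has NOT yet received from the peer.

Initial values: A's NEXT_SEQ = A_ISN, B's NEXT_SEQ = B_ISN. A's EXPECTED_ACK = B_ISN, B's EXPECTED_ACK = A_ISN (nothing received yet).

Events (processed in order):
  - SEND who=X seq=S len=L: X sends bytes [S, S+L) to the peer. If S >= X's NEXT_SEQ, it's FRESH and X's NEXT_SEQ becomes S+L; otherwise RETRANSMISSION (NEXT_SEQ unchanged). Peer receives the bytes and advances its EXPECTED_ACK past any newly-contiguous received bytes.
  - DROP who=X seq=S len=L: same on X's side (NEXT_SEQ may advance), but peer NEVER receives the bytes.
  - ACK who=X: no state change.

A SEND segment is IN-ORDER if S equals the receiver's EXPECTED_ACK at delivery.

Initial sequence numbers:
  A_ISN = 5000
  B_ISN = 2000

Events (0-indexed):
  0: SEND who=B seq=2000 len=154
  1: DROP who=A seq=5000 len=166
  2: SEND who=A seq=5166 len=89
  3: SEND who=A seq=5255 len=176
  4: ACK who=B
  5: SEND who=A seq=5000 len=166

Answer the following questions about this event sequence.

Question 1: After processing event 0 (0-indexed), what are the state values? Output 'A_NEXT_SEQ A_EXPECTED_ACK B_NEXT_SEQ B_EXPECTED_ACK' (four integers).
After event 0: A_seq=5000 A_ack=2154 B_seq=2154 B_ack=5000

5000 2154 2154 5000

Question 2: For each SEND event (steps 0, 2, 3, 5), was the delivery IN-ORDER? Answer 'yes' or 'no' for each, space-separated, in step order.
Answer: yes no no yes

Derivation:
Step 0: SEND seq=2000 -> in-order
Step 2: SEND seq=5166 -> out-of-order
Step 3: SEND seq=5255 -> out-of-order
Step 5: SEND seq=5000 -> in-order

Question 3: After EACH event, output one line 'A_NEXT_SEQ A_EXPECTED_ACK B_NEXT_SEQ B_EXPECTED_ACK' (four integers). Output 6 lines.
5000 2154 2154 5000
5166 2154 2154 5000
5255 2154 2154 5000
5431 2154 2154 5000
5431 2154 2154 5000
5431 2154 2154 5431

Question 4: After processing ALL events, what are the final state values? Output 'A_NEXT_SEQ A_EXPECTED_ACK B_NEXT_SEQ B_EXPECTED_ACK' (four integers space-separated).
After event 0: A_seq=5000 A_ack=2154 B_seq=2154 B_ack=5000
After event 1: A_seq=5166 A_ack=2154 B_seq=2154 B_ack=5000
After event 2: A_seq=5255 A_ack=2154 B_seq=2154 B_ack=5000
After event 3: A_seq=5431 A_ack=2154 B_seq=2154 B_ack=5000
After event 4: A_seq=5431 A_ack=2154 B_seq=2154 B_ack=5000
After event 5: A_seq=5431 A_ack=2154 B_seq=2154 B_ack=5431

Answer: 5431 2154 2154 5431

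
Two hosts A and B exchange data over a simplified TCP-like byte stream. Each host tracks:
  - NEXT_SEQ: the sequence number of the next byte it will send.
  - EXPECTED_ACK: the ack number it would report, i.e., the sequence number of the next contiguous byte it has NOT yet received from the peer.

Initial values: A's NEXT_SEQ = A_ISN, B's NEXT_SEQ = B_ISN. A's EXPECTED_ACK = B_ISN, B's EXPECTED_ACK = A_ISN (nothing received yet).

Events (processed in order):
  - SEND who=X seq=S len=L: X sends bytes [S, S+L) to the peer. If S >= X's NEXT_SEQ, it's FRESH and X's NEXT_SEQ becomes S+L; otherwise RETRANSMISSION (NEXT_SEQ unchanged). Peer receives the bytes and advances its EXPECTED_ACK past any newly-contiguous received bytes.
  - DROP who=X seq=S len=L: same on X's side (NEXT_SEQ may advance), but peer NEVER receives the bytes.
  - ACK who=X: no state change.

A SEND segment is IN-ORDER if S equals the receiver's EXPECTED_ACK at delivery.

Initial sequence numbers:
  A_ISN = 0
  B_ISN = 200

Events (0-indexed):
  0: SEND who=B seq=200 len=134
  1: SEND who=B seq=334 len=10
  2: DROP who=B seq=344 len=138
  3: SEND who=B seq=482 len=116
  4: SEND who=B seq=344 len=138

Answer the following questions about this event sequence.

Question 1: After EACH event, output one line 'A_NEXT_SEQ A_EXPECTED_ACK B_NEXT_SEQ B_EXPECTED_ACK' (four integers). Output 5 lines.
0 334 334 0
0 344 344 0
0 344 482 0
0 344 598 0
0 598 598 0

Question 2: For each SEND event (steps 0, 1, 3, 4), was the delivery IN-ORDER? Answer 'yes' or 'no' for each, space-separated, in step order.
Answer: yes yes no yes

Derivation:
Step 0: SEND seq=200 -> in-order
Step 1: SEND seq=334 -> in-order
Step 3: SEND seq=482 -> out-of-order
Step 4: SEND seq=344 -> in-order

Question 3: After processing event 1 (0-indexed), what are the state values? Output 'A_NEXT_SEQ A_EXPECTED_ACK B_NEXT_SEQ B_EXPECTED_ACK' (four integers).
After event 0: A_seq=0 A_ack=334 B_seq=334 B_ack=0
After event 1: A_seq=0 A_ack=344 B_seq=344 B_ack=0

0 344 344 0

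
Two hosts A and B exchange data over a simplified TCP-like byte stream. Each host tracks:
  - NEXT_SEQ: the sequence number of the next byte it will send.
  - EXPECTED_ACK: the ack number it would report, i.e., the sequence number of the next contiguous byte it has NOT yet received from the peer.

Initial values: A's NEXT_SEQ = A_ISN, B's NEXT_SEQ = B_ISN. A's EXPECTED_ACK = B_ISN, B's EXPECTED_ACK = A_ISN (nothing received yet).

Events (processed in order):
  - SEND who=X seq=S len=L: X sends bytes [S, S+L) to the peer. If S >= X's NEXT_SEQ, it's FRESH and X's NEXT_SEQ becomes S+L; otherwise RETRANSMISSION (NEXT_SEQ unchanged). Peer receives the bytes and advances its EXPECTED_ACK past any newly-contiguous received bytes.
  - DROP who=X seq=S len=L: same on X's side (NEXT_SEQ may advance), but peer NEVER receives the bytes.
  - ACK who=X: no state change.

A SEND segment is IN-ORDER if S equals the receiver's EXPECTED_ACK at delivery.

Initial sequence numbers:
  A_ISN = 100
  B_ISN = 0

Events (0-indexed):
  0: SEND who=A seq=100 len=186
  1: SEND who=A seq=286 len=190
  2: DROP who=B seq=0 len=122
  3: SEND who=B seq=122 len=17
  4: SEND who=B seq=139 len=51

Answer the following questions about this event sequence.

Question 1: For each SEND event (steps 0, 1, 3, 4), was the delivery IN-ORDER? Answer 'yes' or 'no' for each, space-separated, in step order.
Answer: yes yes no no

Derivation:
Step 0: SEND seq=100 -> in-order
Step 1: SEND seq=286 -> in-order
Step 3: SEND seq=122 -> out-of-order
Step 4: SEND seq=139 -> out-of-order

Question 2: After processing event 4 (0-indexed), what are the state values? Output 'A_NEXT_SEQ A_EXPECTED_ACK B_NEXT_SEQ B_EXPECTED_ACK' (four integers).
After event 0: A_seq=286 A_ack=0 B_seq=0 B_ack=286
After event 1: A_seq=476 A_ack=0 B_seq=0 B_ack=476
After event 2: A_seq=476 A_ack=0 B_seq=122 B_ack=476
After event 3: A_seq=476 A_ack=0 B_seq=139 B_ack=476
After event 4: A_seq=476 A_ack=0 B_seq=190 B_ack=476

476 0 190 476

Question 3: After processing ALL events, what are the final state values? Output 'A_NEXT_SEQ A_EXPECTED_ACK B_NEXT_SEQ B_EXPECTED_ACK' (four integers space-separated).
After event 0: A_seq=286 A_ack=0 B_seq=0 B_ack=286
After event 1: A_seq=476 A_ack=0 B_seq=0 B_ack=476
After event 2: A_seq=476 A_ack=0 B_seq=122 B_ack=476
After event 3: A_seq=476 A_ack=0 B_seq=139 B_ack=476
After event 4: A_seq=476 A_ack=0 B_seq=190 B_ack=476

Answer: 476 0 190 476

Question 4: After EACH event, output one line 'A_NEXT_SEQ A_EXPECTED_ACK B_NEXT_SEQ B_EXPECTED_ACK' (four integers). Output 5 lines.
286 0 0 286
476 0 0 476
476 0 122 476
476 0 139 476
476 0 190 476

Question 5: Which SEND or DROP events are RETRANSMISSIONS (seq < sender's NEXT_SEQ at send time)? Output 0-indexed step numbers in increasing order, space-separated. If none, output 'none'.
Answer: none

Derivation:
Step 0: SEND seq=100 -> fresh
Step 1: SEND seq=286 -> fresh
Step 2: DROP seq=0 -> fresh
Step 3: SEND seq=122 -> fresh
Step 4: SEND seq=139 -> fresh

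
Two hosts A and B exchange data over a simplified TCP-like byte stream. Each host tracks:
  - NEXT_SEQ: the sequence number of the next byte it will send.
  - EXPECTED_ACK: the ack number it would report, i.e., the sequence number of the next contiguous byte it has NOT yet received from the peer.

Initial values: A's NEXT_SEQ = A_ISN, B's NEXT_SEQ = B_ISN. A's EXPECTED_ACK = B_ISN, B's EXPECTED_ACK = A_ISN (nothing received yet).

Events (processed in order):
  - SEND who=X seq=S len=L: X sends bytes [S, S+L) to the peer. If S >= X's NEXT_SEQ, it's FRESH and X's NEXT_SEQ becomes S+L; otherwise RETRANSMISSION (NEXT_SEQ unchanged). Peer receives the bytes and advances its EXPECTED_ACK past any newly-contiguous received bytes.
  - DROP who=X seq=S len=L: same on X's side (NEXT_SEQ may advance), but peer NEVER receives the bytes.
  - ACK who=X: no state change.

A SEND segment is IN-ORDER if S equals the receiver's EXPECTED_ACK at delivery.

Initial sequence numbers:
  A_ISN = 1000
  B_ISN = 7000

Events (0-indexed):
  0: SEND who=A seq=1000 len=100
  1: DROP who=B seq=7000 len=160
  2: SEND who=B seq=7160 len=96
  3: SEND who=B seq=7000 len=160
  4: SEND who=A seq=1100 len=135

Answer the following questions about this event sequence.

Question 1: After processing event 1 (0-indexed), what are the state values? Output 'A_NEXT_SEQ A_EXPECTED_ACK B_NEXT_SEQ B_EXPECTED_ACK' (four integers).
After event 0: A_seq=1100 A_ack=7000 B_seq=7000 B_ack=1100
After event 1: A_seq=1100 A_ack=7000 B_seq=7160 B_ack=1100

1100 7000 7160 1100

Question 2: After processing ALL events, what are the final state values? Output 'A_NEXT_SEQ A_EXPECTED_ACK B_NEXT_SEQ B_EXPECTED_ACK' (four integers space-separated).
After event 0: A_seq=1100 A_ack=7000 B_seq=7000 B_ack=1100
After event 1: A_seq=1100 A_ack=7000 B_seq=7160 B_ack=1100
After event 2: A_seq=1100 A_ack=7000 B_seq=7256 B_ack=1100
After event 3: A_seq=1100 A_ack=7256 B_seq=7256 B_ack=1100
After event 4: A_seq=1235 A_ack=7256 B_seq=7256 B_ack=1235

Answer: 1235 7256 7256 1235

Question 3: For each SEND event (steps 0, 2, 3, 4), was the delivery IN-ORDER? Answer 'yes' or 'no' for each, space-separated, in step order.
Step 0: SEND seq=1000 -> in-order
Step 2: SEND seq=7160 -> out-of-order
Step 3: SEND seq=7000 -> in-order
Step 4: SEND seq=1100 -> in-order

Answer: yes no yes yes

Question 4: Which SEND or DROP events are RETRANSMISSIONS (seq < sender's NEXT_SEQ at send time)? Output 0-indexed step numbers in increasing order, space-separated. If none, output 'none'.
Answer: 3

Derivation:
Step 0: SEND seq=1000 -> fresh
Step 1: DROP seq=7000 -> fresh
Step 2: SEND seq=7160 -> fresh
Step 3: SEND seq=7000 -> retransmit
Step 4: SEND seq=1100 -> fresh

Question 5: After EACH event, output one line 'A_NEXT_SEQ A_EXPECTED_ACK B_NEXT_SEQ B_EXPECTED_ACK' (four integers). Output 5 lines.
1100 7000 7000 1100
1100 7000 7160 1100
1100 7000 7256 1100
1100 7256 7256 1100
1235 7256 7256 1235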